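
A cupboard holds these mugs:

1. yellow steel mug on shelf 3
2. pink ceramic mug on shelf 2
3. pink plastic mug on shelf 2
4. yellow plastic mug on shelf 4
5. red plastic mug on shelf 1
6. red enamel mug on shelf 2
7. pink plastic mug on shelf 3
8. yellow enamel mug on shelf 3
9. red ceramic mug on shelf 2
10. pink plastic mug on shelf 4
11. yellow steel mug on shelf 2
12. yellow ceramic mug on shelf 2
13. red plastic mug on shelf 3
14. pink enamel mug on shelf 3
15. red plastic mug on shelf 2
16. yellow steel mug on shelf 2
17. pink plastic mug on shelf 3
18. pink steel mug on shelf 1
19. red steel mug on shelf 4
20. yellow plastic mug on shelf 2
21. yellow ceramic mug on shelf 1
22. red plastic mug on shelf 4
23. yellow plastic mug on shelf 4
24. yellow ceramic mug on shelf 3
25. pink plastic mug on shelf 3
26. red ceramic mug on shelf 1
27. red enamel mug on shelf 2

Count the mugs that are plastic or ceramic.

18

ceramic: 6; plastic: 12; together 6 + 12 = 18.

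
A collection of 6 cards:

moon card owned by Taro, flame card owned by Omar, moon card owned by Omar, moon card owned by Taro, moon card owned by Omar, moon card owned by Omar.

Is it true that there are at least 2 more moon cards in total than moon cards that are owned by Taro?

moon cards: 5.
moon cards owned by Taro: 2.
The claim requires 5 − 2 = 3 ≥ 2, which holds.

True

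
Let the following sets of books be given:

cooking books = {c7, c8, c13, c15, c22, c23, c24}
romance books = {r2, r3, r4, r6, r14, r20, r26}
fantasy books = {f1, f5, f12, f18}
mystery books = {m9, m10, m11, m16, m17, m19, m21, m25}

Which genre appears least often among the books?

Counts by genre: mystery 8, romance 7, cooking 7, fantasy 4.
The minimum is 4, held uniquely by fantasy.

fantasy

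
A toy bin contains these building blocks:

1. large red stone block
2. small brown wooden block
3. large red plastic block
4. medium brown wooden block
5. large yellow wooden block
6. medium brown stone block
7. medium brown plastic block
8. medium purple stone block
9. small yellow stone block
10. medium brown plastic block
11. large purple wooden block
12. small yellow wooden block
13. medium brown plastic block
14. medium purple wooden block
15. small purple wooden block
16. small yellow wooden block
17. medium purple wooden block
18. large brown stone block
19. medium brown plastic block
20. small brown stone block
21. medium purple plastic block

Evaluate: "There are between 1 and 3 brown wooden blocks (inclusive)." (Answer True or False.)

True

There are 2 brown wooden blocks.
The claim requires 1 ≤ 2 ≤ 3, which holds.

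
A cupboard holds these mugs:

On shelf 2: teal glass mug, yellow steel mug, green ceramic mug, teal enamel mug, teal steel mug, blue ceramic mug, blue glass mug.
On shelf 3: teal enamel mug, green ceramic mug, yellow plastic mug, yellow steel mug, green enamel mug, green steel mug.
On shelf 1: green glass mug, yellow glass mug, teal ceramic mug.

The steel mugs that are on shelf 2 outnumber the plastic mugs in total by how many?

1

steel mugs on shelf 2: 2.
plastic mugs: 1.
2 − 1 = 1.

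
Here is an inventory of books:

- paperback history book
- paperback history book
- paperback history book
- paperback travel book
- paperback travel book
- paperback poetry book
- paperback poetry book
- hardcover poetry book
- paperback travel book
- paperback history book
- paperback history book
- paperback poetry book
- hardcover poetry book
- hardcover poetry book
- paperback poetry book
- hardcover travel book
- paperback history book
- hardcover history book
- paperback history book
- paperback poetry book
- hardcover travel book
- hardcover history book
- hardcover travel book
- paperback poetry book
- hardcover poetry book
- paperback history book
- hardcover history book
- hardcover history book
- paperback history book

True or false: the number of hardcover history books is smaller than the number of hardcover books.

There are 4 hardcover history books.
There are 11 hardcover books.
The claim requires 4 < 11, which holds.

True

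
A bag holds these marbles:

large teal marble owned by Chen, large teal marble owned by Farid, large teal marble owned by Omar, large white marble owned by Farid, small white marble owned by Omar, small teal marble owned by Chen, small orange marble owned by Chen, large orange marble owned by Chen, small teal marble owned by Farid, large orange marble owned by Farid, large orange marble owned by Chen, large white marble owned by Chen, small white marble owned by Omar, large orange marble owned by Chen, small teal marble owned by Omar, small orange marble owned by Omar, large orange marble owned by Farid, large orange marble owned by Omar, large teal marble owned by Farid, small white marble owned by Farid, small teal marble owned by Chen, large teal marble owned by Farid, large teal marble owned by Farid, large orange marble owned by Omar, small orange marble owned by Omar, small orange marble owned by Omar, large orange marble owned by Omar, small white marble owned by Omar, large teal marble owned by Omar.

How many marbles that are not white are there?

23

Total marbles: 29; with the excluded value: 6; remaining 29 − 6 = 23.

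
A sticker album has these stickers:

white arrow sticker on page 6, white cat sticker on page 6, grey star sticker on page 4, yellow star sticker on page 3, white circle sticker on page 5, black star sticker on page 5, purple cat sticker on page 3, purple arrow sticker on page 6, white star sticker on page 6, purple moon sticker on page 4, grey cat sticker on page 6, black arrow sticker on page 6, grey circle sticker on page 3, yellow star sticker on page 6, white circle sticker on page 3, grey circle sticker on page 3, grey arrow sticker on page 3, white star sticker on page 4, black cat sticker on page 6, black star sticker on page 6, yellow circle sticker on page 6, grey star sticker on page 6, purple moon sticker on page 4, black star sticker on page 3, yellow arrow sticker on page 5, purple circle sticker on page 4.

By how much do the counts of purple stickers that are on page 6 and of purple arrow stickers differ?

purple stickers on page 6: 1. purple arrow stickers: 1.
|1 − 1| = 1 − 1 = 0.

0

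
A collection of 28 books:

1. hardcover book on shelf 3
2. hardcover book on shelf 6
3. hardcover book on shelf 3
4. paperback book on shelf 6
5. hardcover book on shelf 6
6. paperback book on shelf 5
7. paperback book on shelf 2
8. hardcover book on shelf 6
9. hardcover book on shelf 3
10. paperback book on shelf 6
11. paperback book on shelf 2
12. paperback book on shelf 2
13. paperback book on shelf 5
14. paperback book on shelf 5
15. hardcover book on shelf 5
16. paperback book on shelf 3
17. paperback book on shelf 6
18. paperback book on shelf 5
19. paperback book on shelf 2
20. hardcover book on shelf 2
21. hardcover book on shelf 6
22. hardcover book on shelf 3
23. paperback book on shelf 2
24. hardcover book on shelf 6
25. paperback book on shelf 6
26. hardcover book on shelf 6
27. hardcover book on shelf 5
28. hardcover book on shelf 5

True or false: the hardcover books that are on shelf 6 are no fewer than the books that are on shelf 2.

True

hardcover books on shelf 6: 6.
books on shelf 2: 6.
The claim requires 6 ≥ 6, which holds.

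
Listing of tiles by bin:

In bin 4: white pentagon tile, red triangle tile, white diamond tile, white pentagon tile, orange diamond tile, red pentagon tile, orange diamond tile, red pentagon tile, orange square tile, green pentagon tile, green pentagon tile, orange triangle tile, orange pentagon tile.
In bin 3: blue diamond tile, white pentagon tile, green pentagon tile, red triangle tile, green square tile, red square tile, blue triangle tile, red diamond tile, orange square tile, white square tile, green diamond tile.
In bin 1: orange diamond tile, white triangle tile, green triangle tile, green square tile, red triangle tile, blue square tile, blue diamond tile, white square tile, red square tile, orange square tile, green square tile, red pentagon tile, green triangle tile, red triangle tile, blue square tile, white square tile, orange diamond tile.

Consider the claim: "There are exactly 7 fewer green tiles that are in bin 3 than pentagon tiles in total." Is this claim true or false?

True

green tiles in bin 3: 3.
pentagon tiles: 10.
The claim requires 10 − 3 (= 7) to equal 7, which holds.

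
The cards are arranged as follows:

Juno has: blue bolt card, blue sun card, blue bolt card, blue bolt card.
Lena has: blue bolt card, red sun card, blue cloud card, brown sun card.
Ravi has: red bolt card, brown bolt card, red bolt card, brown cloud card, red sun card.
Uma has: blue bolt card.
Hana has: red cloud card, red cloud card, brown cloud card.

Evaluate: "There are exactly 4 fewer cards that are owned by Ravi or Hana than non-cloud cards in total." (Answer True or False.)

Count of cards owned by Ravi or Hana: 8.
There are 12 non-cloud cards.
The claim requires 12 − 8 (= 4) to equal 4, which holds.

True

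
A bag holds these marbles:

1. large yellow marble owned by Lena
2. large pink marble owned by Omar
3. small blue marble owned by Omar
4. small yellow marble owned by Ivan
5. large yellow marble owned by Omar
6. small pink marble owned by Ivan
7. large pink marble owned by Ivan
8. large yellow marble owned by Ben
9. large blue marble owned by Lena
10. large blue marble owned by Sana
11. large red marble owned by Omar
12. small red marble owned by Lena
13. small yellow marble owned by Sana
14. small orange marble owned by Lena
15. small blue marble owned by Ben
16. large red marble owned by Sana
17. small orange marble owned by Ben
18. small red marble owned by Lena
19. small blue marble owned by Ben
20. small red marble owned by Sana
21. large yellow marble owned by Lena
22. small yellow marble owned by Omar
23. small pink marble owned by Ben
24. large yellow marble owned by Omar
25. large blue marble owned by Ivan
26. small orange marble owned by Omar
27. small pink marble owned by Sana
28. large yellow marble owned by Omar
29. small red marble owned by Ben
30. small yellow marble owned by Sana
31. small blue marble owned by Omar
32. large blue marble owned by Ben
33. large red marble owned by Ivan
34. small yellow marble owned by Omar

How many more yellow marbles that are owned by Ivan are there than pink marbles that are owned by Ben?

yellow marbles owned by Ivan: 1.
pink marbles owned by Ben: 1.
1 − 1 = 0.

0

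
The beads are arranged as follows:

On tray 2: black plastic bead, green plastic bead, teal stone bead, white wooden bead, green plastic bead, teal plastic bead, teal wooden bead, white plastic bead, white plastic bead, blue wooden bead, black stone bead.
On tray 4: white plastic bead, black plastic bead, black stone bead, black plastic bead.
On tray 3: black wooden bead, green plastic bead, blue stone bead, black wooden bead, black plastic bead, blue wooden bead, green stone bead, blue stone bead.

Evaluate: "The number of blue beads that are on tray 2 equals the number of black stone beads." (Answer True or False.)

blue beads on tray 2: 1.
black stone beads: 2.
The claim requires 1 = 2, which does not hold.

False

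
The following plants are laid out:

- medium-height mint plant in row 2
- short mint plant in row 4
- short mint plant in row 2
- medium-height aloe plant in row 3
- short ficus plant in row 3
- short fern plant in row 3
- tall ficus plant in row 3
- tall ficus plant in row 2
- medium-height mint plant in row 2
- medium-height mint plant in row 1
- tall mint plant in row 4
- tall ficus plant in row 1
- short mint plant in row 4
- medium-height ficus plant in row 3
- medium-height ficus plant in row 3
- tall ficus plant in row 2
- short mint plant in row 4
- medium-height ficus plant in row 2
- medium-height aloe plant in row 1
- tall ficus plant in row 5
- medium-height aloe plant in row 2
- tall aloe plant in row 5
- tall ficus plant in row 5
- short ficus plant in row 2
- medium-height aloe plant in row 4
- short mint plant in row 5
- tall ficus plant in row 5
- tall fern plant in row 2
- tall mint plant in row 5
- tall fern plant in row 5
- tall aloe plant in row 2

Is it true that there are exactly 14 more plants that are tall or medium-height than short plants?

|plants that are tall or medium-height| = 23.
|short plants| = 8.
The claim requires 23 − 8 (= 15) to equal 14, which does not hold.

False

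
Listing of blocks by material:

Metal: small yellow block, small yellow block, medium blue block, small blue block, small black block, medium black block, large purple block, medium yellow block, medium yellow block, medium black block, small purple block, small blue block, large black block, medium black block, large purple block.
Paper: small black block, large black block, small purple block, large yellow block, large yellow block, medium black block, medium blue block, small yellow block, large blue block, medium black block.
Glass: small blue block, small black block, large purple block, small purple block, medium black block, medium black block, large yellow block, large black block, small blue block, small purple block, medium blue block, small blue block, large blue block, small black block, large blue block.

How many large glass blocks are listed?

5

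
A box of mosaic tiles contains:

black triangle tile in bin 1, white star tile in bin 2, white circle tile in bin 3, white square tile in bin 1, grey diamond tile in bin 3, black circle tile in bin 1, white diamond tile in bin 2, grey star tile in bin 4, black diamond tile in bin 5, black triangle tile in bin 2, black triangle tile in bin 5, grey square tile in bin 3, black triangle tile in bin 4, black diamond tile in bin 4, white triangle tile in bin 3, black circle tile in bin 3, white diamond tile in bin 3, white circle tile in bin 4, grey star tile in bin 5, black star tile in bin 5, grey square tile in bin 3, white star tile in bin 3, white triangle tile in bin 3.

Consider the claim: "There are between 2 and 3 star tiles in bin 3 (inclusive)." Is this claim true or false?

False

star tiles in bin 3: 1.
The claim requires 2 ≤ 1 ≤ 3, which does not hold.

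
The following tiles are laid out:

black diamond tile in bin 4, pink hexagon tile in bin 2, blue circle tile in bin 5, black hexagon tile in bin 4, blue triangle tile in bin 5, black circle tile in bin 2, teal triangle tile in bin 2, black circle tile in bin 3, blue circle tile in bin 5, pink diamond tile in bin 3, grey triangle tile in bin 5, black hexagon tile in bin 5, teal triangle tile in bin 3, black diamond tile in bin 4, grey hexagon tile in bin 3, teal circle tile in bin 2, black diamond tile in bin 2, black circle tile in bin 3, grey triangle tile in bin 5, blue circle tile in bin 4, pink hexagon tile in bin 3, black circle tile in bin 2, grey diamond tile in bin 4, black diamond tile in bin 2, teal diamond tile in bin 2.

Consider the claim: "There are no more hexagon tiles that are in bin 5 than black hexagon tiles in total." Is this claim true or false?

True

There is 1 hexagon tile in bin 5.
There are 2 black hexagon tiles.
The claim requires 1 ≤ 2, which holds.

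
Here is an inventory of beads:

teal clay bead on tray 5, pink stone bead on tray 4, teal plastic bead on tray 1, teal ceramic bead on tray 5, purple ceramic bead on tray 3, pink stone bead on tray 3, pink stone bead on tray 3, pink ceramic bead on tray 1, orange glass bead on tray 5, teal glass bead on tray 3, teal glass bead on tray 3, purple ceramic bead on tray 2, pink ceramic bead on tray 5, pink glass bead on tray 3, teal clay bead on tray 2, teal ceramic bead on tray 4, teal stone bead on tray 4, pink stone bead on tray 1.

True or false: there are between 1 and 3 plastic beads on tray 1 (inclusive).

plastic beads on tray 1: 1.
The claim requires 1 ≤ 1 ≤ 3, which holds.

True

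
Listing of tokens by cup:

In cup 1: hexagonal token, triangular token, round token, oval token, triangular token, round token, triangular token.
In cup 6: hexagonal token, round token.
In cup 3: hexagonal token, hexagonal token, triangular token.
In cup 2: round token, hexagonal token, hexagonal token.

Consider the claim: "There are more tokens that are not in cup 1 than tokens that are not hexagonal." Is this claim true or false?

|tokens that are not in cup 1| = 8.
|tokens that are not hexagonal| = 9.
The claim requires 8 > 9, which does not hold.

False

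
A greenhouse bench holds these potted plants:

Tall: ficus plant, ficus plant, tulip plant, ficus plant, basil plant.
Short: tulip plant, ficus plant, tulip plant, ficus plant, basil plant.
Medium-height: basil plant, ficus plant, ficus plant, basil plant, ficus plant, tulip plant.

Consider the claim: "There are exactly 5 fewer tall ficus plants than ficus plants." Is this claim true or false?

tall ficus plants: 3.
ficus plants: 8.
The claim requires 8 − 3 (= 5) to equal 5, which holds.

True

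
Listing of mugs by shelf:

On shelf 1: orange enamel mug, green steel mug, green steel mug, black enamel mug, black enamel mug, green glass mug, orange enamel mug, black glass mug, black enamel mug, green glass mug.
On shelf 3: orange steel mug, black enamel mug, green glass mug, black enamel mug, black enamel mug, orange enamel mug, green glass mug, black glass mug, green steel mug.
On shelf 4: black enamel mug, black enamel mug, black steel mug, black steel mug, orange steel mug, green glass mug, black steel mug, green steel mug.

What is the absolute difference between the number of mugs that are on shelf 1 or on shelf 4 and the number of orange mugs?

mugs on shelf 1 or on shelf 4: 18. orange mugs: 5.
|18 − 5| = 18 − 5 = 13.

13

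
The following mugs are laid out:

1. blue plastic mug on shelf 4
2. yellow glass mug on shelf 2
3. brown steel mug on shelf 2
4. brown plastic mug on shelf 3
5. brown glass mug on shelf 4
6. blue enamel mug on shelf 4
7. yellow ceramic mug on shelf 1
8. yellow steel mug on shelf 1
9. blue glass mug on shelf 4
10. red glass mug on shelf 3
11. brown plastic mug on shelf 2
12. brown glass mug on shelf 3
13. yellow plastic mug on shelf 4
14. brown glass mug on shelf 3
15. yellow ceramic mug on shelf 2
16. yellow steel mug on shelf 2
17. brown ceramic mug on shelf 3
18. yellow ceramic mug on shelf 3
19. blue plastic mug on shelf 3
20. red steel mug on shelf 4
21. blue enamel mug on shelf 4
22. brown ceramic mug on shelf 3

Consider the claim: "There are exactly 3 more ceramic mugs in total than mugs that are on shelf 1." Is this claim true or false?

|ceramic mugs| = 5.
|mugs on shelf 1| = 2.
The claim requires 5 − 2 (= 3) to equal 3, which holds.

True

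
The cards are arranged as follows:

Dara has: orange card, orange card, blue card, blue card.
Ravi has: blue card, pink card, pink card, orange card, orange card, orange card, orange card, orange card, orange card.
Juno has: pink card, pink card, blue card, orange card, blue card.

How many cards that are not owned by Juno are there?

Total cards: 18; with the excluded value: 5; remaining 18 − 5 = 13.

13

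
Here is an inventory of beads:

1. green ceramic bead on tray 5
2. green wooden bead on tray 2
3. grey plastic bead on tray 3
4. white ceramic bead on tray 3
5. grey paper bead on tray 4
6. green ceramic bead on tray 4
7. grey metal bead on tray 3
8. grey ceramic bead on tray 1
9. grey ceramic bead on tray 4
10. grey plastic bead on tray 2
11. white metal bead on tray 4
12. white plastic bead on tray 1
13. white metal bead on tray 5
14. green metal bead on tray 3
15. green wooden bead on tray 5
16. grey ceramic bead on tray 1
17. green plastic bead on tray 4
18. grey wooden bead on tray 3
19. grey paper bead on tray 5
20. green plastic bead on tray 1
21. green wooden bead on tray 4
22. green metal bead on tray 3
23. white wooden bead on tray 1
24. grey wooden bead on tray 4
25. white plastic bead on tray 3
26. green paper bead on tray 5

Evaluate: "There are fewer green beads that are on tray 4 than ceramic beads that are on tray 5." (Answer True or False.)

|green beads on tray 4| = 3.
|ceramic beads on tray 5| = 1.
The claim requires 3 < 1, which does not hold.

False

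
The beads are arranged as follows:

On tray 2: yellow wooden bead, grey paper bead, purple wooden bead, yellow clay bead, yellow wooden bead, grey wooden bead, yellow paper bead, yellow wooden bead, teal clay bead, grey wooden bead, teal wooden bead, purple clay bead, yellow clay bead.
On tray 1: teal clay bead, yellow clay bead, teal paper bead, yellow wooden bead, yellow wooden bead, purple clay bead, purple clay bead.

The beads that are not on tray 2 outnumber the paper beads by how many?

4

beads that are not on tray 2: 7.
paper beads: 3.
7 − 3 = 4.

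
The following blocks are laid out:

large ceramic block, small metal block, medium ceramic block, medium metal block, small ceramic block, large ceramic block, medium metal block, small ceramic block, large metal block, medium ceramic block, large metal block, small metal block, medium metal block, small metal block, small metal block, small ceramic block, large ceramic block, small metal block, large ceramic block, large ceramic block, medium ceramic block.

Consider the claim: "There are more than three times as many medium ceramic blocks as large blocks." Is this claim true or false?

There are 3 medium ceramic blocks.
There are 7 large blocks.
The claim requires 3 > 3 × 7 = 21, which does not hold.

False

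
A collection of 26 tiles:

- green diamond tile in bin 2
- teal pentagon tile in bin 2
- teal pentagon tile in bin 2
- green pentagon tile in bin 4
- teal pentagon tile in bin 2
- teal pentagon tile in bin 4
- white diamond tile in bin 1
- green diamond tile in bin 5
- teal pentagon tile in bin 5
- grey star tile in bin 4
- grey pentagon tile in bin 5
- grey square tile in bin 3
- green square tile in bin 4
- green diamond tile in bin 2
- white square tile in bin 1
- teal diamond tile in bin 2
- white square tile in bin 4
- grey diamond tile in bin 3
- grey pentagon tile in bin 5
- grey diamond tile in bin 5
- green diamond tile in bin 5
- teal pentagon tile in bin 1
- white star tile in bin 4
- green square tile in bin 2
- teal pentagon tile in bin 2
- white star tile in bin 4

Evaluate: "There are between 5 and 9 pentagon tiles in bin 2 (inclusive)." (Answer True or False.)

There are 4 pentagon tiles in bin 2.
The claim requires 5 ≤ 4 ≤ 9, which does not hold.

False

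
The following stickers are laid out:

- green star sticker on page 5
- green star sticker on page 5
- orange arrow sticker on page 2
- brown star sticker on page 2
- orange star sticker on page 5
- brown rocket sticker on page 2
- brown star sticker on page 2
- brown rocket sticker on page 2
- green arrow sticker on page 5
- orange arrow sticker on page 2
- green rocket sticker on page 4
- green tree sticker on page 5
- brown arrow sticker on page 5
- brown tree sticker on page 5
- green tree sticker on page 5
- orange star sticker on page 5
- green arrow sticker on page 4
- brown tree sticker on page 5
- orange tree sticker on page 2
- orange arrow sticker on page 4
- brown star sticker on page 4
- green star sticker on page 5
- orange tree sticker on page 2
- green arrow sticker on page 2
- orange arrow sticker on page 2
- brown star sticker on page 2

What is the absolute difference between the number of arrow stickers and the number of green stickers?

1

arrow stickers: 8. green stickers: 9.
|8 − 9| = 9 − 8 = 1.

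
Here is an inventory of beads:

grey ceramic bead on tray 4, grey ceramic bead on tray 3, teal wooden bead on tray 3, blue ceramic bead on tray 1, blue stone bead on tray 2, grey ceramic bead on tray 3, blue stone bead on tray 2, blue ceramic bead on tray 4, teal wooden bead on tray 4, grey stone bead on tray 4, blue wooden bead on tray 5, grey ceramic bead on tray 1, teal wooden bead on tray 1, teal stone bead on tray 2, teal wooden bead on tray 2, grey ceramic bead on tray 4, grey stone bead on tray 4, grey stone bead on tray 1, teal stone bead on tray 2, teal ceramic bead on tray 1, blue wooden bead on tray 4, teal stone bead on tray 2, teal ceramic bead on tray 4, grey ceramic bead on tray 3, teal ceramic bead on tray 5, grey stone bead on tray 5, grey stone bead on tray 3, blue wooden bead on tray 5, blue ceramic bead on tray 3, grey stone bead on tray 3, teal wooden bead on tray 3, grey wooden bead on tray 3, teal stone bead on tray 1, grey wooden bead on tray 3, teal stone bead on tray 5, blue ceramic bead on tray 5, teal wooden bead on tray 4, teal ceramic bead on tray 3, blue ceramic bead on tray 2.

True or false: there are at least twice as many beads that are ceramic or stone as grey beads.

There are 28 beads that are ceramic or stone.
There are 14 grey beads.
The claim requires 28 ≥ 2 × 14 = 28, which holds.

True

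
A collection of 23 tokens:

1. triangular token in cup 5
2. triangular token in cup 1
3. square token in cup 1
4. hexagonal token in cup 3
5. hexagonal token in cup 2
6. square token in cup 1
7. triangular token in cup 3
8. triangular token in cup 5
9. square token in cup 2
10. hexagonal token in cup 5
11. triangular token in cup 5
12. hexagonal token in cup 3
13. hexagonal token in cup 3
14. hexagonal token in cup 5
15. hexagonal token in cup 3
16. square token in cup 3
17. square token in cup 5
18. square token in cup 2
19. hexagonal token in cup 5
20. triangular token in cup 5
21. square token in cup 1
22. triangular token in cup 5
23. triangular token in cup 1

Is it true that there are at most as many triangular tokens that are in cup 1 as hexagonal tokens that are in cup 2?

triangular tokens in cup 1: 2.
hexagonal tokens in cup 2: 1.
The claim requires 2 ≤ 1, which does not hold.

False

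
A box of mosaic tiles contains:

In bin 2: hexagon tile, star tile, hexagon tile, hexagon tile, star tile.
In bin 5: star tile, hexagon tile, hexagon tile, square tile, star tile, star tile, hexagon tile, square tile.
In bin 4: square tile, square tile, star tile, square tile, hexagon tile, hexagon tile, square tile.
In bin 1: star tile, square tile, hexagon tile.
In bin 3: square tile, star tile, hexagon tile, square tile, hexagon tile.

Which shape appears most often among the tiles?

hexagon

Counts by shape: hexagon 11, square 9, star 8.
The maximum is 11, held uniquely by hexagon.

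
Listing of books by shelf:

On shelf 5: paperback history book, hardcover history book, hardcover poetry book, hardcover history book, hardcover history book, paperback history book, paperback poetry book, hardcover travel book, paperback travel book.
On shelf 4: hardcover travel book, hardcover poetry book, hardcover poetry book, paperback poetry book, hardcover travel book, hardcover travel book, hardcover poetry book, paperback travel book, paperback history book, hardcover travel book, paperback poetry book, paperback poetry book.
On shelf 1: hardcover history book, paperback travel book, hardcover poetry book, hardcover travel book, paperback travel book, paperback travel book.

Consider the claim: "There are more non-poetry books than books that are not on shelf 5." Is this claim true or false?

There are 18 non-poetry books.
There are 18 books that are not on shelf 5.
The claim requires 18 > 18, which does not hold.

False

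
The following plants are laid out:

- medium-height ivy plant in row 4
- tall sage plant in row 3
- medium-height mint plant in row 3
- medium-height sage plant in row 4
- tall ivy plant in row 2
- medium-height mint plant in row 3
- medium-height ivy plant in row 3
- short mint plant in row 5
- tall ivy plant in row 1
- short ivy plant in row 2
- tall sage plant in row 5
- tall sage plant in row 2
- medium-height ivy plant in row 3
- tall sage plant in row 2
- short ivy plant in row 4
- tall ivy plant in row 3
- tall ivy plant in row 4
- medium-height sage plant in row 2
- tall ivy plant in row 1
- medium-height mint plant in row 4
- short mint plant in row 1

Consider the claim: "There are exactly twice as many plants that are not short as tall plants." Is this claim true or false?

False

|plants that are not short| = 17.
|tall plants| = 9.
The claim requires 17 = 2 × 9 = 18, which does not hold.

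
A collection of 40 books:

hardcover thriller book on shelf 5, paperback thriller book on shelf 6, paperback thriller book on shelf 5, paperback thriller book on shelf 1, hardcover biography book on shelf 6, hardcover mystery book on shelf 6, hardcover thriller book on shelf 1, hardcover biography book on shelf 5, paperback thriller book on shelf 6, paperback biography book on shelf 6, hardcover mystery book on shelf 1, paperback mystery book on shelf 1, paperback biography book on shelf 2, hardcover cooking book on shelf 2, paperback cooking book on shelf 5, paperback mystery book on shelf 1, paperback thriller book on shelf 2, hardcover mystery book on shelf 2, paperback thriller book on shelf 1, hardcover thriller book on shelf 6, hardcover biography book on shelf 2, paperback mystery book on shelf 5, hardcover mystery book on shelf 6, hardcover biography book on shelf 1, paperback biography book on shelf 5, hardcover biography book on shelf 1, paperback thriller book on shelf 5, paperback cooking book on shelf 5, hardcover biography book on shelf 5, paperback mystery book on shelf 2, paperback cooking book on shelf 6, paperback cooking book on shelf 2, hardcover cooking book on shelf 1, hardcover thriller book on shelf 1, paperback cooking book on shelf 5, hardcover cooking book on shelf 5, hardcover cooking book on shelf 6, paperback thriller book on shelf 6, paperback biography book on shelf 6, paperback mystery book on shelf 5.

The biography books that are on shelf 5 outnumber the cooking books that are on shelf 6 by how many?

1

biography books on shelf 5: 3.
cooking books on shelf 6: 2.
3 − 2 = 1.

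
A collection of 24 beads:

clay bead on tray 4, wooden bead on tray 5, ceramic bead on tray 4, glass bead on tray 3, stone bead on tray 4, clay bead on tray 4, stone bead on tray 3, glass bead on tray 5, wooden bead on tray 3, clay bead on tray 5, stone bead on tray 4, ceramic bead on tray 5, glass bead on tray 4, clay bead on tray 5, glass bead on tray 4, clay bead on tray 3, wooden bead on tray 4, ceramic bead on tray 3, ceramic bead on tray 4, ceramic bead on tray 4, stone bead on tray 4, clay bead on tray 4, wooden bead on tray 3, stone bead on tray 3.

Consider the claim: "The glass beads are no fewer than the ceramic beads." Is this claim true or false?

|glass beads| = 4.
|ceramic beads| = 5.
The claim requires 4 ≥ 5, which does not hold.

False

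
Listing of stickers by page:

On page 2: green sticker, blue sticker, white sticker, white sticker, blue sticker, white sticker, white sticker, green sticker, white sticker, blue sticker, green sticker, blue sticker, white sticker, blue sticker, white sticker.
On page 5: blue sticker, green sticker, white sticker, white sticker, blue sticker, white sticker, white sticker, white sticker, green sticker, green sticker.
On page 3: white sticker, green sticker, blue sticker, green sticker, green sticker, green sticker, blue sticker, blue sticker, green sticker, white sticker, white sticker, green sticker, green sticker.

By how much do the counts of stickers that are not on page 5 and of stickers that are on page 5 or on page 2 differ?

3

stickers that are not on page 5: 28. stickers on page 5 or on page 2: 25.
|28 − 25| = 28 − 25 = 3.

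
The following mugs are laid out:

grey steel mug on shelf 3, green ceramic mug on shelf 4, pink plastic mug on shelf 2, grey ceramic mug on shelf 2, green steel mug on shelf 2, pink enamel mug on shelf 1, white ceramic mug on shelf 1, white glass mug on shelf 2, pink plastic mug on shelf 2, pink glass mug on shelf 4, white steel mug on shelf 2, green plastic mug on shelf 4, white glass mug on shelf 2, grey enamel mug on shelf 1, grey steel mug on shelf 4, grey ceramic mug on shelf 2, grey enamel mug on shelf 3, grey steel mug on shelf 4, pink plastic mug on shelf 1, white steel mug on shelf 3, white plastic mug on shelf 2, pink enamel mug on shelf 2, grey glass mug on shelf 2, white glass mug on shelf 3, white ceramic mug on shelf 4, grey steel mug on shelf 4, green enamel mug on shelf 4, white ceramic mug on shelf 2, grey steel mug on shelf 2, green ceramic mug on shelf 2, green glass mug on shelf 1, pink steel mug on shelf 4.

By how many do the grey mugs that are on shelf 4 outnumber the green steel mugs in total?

grey mugs on shelf 4: 3.
green steel mugs: 1.
3 − 1 = 2.

2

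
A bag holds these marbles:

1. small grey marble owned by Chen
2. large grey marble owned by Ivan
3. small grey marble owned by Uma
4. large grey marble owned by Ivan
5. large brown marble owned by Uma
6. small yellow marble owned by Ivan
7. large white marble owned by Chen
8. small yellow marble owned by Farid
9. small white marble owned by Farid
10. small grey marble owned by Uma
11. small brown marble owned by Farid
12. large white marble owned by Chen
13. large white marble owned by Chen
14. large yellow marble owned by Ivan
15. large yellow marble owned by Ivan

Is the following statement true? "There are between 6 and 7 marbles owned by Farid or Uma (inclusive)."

marbles owned by Farid or Uma: 6.
The claim requires 6 ≤ 6 ≤ 7, which holds.

True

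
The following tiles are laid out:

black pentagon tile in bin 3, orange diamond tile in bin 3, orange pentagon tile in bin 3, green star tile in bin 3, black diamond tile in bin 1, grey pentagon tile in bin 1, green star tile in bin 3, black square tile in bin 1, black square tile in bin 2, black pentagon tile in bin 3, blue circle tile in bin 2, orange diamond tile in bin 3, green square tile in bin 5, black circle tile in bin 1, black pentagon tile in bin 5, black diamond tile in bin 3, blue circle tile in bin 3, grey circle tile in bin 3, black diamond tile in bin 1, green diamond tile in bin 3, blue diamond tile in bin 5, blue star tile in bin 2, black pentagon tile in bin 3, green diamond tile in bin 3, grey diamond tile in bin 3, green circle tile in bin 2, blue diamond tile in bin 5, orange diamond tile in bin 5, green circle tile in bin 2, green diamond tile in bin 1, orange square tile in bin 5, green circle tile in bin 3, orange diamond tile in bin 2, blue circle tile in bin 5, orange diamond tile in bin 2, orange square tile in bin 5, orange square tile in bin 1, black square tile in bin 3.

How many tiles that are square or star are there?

square: 7; star: 3; together 7 + 3 = 10.

10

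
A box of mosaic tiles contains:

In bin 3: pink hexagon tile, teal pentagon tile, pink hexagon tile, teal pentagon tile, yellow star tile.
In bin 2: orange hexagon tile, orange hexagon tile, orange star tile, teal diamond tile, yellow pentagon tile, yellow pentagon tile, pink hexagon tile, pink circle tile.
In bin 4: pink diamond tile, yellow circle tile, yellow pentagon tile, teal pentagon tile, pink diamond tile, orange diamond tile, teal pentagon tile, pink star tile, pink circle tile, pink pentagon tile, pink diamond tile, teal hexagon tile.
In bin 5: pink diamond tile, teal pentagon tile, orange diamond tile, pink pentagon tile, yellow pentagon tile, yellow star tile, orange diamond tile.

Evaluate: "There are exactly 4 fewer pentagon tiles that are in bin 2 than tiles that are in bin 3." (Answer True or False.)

|pentagon tiles in bin 2| = 2.
|tiles in bin 3| = 5.
The claim requires 5 − 2 (= 3) to equal 4, which does not hold.

False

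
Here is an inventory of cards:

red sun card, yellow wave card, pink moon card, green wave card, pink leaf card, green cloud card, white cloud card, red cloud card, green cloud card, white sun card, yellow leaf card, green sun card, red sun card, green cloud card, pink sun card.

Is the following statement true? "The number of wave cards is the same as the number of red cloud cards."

There are 2 wave cards.
There is 1 red cloud card.
The claim requires 2 = 1, which does not hold.

False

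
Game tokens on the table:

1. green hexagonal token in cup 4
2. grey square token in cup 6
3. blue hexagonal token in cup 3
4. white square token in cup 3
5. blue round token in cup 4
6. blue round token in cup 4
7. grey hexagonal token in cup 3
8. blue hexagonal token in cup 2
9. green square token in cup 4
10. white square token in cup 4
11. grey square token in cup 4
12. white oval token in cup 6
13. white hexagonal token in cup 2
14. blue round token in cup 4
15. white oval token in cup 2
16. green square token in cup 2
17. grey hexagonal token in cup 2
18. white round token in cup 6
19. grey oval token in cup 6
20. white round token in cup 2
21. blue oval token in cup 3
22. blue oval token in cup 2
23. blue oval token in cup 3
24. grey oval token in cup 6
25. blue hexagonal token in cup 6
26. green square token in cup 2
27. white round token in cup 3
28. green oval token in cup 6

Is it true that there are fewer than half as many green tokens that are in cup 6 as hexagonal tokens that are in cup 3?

False

green tokens in cup 6: 1.
hexagonal tokens in cup 3: 2.
The claim requires 2 × 1 = 2 < 2, which does not hold.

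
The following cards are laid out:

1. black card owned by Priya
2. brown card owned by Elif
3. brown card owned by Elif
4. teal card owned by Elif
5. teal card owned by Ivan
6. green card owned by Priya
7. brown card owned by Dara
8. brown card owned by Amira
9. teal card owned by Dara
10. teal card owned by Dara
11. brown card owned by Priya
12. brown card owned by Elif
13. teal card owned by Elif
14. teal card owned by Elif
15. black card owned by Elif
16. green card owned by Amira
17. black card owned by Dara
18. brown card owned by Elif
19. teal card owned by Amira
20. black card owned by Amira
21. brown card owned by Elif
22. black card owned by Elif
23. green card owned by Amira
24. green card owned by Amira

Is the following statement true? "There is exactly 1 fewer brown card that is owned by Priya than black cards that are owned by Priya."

|brown cards owned by Priya| = 1.
|black cards owned by Priya| = 1.
The claim requires 1 − 1 (= 0) to equal 1, which does not hold.

False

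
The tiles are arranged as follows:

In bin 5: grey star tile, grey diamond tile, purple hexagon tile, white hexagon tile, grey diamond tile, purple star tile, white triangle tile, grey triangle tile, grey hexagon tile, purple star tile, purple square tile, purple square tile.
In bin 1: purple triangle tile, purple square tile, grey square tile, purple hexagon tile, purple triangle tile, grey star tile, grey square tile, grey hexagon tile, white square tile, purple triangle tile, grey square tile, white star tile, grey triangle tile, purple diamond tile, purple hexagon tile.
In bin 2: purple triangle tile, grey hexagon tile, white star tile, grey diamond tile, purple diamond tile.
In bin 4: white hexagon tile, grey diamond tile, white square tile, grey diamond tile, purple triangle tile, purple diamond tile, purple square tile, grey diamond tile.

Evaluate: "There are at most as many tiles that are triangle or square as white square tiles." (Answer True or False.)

False

tiles that are triangle or square: 17.
white square tiles: 2.
The claim requires 17 ≤ 2, which does not hold.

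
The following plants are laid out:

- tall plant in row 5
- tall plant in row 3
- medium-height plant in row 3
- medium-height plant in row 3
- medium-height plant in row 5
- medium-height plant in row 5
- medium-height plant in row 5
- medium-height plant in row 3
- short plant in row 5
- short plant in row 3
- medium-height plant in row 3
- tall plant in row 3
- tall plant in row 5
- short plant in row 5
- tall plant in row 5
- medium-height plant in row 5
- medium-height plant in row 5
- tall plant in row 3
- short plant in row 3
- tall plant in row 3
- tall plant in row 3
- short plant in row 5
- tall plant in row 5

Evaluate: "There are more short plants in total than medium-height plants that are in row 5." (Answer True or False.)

|short plants| = 5.
|medium-height plants in row 5| = 5.
The claim requires 5 > 5, which does not hold.

False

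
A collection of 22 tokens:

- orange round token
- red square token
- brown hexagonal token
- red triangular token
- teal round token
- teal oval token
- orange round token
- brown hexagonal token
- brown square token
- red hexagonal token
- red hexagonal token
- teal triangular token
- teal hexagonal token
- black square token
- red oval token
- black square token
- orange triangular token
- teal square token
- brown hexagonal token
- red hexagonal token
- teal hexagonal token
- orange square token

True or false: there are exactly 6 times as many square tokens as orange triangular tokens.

True

square tokens: 6.
orange triangular tokens: 1.
The claim requires 6 = 6 × 1 = 6, which holds.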